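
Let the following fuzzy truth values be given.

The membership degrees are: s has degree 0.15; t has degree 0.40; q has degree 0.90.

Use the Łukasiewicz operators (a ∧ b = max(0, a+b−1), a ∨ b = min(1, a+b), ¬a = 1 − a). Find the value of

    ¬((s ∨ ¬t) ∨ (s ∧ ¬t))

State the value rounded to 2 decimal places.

0.25

¬t = 1 − 0.40 = 0.60
s ∨ ¬t = min(1, a+b) on (0.15, 0.60) = 0.75
¬t = 1 − 0.40 = 0.60
s ∧ ¬t = max(0, a+b−1) on (0.15, 0.60) = 0.00
(s ∨ ¬t) ∨ (s ∧ ¬t) = min(1, a+b) on (0.75, 0.00) = 0.75
¬((s ∨ ¬t) ∨ (s ∧ ¬t)) = 1 − 0.75 = 0.25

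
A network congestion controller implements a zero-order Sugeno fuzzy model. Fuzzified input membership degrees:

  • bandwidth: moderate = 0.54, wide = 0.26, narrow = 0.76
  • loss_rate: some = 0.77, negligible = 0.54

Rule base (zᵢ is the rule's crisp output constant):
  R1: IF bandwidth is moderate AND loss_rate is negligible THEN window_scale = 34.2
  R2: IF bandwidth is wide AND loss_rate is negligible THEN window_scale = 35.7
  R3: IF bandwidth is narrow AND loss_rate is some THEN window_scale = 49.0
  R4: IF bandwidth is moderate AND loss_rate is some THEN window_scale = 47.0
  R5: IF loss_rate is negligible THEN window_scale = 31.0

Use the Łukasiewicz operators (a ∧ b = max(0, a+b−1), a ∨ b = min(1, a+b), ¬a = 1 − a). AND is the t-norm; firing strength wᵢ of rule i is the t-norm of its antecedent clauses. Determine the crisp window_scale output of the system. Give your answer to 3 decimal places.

R1 (z=34.2): moderate=0.54, negligible=0.54; AND[max(0, a+b−1)] → w = 0.08
R2 (z=35.7): wide=0.26, negligible=0.54; AND[max(0, a+b−1)] → w = 0.00
R3 (z=49.0): narrow=0.76, some=0.77; AND[max(0, a+b−1)] → w = 0.53
R4 (z=47.0): moderate=0.54, some=0.77; AND[max(0, a+b−1)] → w = 0.31
R5 (z=31.0): negligible=0.54 → w = 0.54
Weighted average = (0.08·34.2 + 0.00·35.7 + 0.53·49.0 + 0.31·47.0 + 0.54·31.0) / (0.08 + 0.00 + 0.53 + 0.31 + 0.54)
  = 60.0160 / 1.4600 = 41.107

41.107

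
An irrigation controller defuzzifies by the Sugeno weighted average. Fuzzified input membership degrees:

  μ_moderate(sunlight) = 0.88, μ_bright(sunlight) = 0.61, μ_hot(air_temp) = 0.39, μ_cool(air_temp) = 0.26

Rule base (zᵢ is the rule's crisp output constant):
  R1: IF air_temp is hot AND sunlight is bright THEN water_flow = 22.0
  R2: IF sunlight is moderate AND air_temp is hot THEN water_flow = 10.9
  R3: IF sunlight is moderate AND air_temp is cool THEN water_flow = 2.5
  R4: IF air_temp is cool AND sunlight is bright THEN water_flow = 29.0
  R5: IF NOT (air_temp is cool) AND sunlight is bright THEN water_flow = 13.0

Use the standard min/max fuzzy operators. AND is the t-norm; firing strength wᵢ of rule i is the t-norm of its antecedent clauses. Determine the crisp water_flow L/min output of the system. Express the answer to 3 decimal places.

15.158

R1 (z=22.0): hot=0.39, bright=0.61; AND[min(a, b)] → w = 0.39
R2 (z=10.9): moderate=0.88, hot=0.39; AND[min(a, b)] → w = 0.39
R3 (z=2.5): moderate=0.88, cool=0.26; AND[min(a, b)] → w = 0.26
R4 (z=29.0): cool=0.26, bright=0.61; AND[min(a, b)] → w = 0.26
R5 (z=13.0): ¬cool=1−0.26=0.74, bright=0.61; AND[min(a, b)] → w = 0.61
Weighted average = (0.39·22.0 + 0.39·10.9 + 0.26·2.5 + 0.26·29.0 + 0.61·13.0) / (0.39 + 0.39 + 0.26 + 0.26 + 0.61)
  = 28.9510 / 1.9100 = 15.158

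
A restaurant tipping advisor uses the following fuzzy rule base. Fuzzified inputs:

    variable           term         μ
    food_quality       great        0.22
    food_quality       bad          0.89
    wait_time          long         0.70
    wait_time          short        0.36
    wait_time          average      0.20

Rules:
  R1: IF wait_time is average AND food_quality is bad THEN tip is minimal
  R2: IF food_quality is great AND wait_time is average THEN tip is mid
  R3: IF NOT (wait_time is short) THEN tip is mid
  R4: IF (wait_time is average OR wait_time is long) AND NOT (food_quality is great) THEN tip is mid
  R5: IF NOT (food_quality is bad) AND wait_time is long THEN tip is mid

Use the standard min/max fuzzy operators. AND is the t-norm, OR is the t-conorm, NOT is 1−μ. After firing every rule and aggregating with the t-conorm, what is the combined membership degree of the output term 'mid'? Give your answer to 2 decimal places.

0.70

R1: average=0.20, bad=0.89; AND[min(a, b)] → w = 0.20
R2: great=0.22, average=0.20; AND[min(a, b)] → w = 0.20
R3: ¬short=1−0.36=0.64 → w = 0.64
R4: (average=0.20 OR long=0.70) = 0.70; AND[min(a, b)] with ¬great=1−0.22=0.78 → w = 0.70
R5: ¬bad=1−0.89=0.11, long=0.70; AND[min(a, b)] → w = 0.11
Rules with consequent 'mid': {R2, R3, R4, R5} → strengths 0.20, 0.64, 0.70, 0.11
Aggregate via t-conorm [max(a, b)]: 0.70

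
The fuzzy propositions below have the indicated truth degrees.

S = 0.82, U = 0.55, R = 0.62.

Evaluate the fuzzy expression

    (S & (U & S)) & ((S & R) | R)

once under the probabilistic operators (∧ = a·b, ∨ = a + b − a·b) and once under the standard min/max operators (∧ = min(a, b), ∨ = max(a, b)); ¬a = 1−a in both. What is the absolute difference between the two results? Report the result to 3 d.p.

Under probabilistic:
  U & S = a·b on (0.5500, 0.8200) = 0.4510
  S & (U & S) = a·b on (0.8200, 0.4510) = 0.3698
  S & R = a·b on (0.8200, 0.6200) = 0.5084
  (S & R) | R = a + b − a·b on (0.5084, 0.6200) = 0.8132
  (S & (U & S)) & ((S & R) | R) = a·b on (0.3698, 0.8132) = 0.3007
  → value = 0.3007
Under standard min/max:
  U & S = min(a, b) on (0.55, 0.82) = 0.55
  S & (U & S) = min(a, b) on (0.82, 0.55) = 0.55
  S & R = min(a, b) on (0.82, 0.62) = 0.62
  (S & R) | R = max(a, b) on (0.62, 0.62) = 0.62
  (S & (U & S)) & ((S & R) | R) = min(a, b) on (0.55, 0.62) = 0.55
  → value = 0.5500
|0.3007 − 0.5500| = 0.249

0.249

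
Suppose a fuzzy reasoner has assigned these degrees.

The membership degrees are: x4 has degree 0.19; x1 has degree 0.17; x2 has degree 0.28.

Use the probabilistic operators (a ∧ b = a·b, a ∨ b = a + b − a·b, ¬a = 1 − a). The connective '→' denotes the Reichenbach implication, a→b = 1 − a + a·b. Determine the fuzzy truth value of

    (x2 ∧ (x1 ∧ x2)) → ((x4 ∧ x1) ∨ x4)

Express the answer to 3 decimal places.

x1 ∧ x2 = a·b on (0.1700, 0.2800) = 0.0476
x2 ∧ (x1 ∧ x2) = a·b on (0.2800, 0.0476) = 0.0133
x4 ∧ x1 = a·b on (0.1900, 0.1700) = 0.0323
(x4 ∧ x1) ∨ x4 = a + b − a·b on (0.0323, 0.1900) = 0.2162
(x2 ∧ (x1 ∧ x2)) → ((x4 ∧ x1) ∨ x4)  [Reichenbach: 1 − a + a·b] with a=0.0133, b=0.2162 → 0.9896

0.990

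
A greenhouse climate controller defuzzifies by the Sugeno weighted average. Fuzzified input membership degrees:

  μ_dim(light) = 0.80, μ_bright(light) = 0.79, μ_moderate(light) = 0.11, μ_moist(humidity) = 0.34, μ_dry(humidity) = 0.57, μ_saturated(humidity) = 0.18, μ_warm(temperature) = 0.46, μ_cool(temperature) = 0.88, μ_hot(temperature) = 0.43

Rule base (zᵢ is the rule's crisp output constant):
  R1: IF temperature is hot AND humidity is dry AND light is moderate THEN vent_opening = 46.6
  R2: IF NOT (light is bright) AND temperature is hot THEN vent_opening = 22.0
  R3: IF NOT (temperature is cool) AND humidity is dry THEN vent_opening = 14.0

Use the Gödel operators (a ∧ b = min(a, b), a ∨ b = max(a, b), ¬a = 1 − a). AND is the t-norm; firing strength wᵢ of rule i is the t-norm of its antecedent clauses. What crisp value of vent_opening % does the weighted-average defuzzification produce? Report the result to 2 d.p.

R1 (z=46.6): hot=0.43, dry=0.57, moderate=0.11; AND[min(a, b)] → w = 0.11
R2 (z=22.0): ¬bright=1−0.79=0.21, hot=0.43; AND[min(a, b)] → w = 0.21
R3 (z=14.0): ¬cool=1−0.88=0.12, dry=0.57; AND[min(a, b)] → w = 0.12
Weighted average = (0.11·46.6 + 0.21·22.0 + 0.12·14.0) / (0.11 + 0.21 + 0.12)
  = 11.4260 / 0.4400 = 25.97

25.97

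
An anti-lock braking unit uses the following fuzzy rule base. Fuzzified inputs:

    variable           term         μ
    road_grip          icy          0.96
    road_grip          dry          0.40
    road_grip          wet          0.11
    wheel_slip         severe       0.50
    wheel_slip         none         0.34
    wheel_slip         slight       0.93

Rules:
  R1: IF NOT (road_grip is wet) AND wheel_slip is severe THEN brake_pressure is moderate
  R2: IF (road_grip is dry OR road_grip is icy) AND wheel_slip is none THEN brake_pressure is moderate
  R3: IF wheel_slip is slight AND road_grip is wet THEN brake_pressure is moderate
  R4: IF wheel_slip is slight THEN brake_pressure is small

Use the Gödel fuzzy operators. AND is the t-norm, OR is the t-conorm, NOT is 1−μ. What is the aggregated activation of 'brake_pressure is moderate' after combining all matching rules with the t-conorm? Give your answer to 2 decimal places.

R1: ¬wet=1−0.11=0.89, severe=0.50; AND[min(a, b)] → w = 0.50
R2: (dry=0.40 OR icy=0.96) = 0.96; AND[min(a, b)] with none=0.34 → w = 0.34
R3: slight=0.93, wet=0.11; AND[min(a, b)] → w = 0.11
R4: slight=0.93 → w = 0.93
Rules with consequent 'moderate': {R1, R2, R3} → strengths 0.50, 0.34, 0.11
Aggregate via t-conorm [max(a, b)]: 0.50

0.50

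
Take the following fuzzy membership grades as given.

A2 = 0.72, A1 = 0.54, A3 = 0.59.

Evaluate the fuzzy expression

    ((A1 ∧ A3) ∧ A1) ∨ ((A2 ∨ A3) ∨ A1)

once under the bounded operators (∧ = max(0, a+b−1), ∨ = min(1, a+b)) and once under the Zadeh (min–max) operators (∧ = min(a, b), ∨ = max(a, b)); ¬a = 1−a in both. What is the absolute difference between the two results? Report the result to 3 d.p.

Under bounded:
  A1 ∧ A3 = max(0, a+b−1) on (0.54, 0.59) = 0.13
  (A1 ∧ A3) ∧ A1 = max(0, a+b−1) on (0.13, 0.54) = 0.00
  A2 ∨ A3 = min(1, a+b) on (0.72, 0.59) = 1.00
  (A2 ∨ A3) ∨ A1 = min(1, a+b) on (1.00, 0.54) = 1.00
  ((A1 ∧ A3) ∧ A1) ∨ ((A2 ∨ A3) ∨ A1) = min(1, a+b) on (0.00, 1.00) = 1.00
  → value = 1.0000
Under Zadeh (min–max):
  A1 ∧ A3 = min(a, b) on (0.54, 0.59) = 0.54
  (A1 ∧ A3) ∧ A1 = min(a, b) on (0.54, 0.54) = 0.54
  A2 ∨ A3 = max(a, b) on (0.72, 0.59) = 0.72
  (A2 ∨ A3) ∨ A1 = max(a, b) on (0.72, 0.54) = 0.72
  ((A1 ∧ A3) ∧ A1) ∨ ((A2 ∨ A3) ∨ A1) = max(a, b) on (0.54, 0.72) = 0.72
  → value = 0.7200
|1.0000 − 0.7200| = 0.280

0.280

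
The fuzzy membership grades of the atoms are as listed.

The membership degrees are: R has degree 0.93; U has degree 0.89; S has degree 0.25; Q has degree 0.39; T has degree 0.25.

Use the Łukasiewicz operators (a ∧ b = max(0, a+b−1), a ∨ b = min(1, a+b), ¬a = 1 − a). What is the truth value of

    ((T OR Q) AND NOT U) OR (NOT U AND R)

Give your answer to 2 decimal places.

0.04

T OR Q = min(1, a+b) on (0.25, 0.39) = 0.64
NOT U = 1 − 0.89 = 0.11
(T OR Q) AND NOT U = max(0, a+b−1) on (0.64, 0.11) = 0.00
NOT U = 1 − 0.89 = 0.11
NOT U AND R = max(0, a+b−1) on (0.11, 0.93) = 0.04
((T OR Q) AND NOT U) OR (NOT U AND R) = min(1, a+b) on (0.00, 0.04) = 0.04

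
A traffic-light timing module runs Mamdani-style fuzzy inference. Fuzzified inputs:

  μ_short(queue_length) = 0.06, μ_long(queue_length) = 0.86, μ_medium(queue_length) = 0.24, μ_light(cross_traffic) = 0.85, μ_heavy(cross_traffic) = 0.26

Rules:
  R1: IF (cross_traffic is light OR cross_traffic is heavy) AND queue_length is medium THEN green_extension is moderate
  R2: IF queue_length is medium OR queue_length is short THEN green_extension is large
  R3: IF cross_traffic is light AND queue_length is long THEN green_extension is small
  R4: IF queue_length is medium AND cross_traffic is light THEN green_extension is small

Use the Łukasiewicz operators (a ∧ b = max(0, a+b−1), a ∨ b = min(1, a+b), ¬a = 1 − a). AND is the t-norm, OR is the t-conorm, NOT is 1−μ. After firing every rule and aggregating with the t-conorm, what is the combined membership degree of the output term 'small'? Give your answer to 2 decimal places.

R1: (light=0.85 OR heavy=0.26) = 1.00; AND[max(0, a+b−1)] with medium=0.24 → w = 0.24
R2: medium=0.24, short=0.06; OR[min(1, a+b)] → w = 0.30
R3: light=0.85, long=0.86; AND[max(0, a+b−1)] → w = 0.71
R4: medium=0.24, light=0.85; AND[max(0, a+b−1)] → w = 0.09
Rules with consequent 'small': {R3, R4} → strengths 0.71, 0.09
Aggregate via t-conorm [min(1, a+b)]: 0.80

0.80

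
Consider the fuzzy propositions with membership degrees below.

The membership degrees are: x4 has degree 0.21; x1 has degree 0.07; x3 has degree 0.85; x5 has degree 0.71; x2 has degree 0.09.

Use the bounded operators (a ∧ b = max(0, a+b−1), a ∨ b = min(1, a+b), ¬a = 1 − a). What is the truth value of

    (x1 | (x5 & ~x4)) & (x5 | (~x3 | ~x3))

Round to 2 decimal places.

0.57

~x4 = 1 − 0.21 = 0.79
x5 & ~x4 = max(0, a+b−1) on (0.71, 0.79) = 0.50
x1 | (x5 & ~x4) = min(1, a+b) on (0.07, 0.50) = 0.57
~x3 = 1 − 0.85 = 0.15
~x3 = 1 − 0.85 = 0.15
~x3 | ~x3 = min(1, a+b) on (0.15, 0.15) = 0.30
x5 | (~x3 | ~x3) = min(1, a+b) on (0.71, 0.30) = 1.00
(x1 | (x5 & ~x4)) & (x5 | (~x3 | ~x3)) = max(0, a+b−1) on (0.57, 1.00) = 0.57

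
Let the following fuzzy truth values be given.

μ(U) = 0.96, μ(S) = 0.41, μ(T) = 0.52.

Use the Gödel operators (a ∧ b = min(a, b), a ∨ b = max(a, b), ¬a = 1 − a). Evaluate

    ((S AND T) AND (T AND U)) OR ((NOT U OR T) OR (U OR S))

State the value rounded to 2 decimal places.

S AND T = min(a, b) on (0.41, 0.52) = 0.41
T AND U = min(a, b) on (0.52, 0.96) = 0.52
(S AND T) AND (T AND U) = min(a, b) on (0.41, 0.52) = 0.41
NOT U = 1 − 0.96 = 0.04
NOT U OR T = max(a, b) on (0.04, 0.52) = 0.52
U OR S = max(a, b) on (0.96, 0.41) = 0.96
(NOT U OR T) OR (U OR S) = max(a, b) on (0.52, 0.96) = 0.96
((S AND T) AND (T AND U)) OR ((NOT U OR T) OR (U OR S)) = max(a, b) on (0.41, 0.96) = 0.96

0.96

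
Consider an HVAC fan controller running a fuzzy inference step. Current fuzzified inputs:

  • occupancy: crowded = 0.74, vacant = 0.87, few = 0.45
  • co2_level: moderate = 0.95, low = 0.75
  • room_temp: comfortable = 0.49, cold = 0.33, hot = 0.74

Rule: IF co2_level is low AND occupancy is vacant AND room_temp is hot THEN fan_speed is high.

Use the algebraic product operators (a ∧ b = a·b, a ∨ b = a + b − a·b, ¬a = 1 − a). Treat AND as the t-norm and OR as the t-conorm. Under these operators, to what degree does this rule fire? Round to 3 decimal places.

0.483

firing strength: low=0.75, vacant=0.87, hot=0.74; AND[a·b] → w = 0.4828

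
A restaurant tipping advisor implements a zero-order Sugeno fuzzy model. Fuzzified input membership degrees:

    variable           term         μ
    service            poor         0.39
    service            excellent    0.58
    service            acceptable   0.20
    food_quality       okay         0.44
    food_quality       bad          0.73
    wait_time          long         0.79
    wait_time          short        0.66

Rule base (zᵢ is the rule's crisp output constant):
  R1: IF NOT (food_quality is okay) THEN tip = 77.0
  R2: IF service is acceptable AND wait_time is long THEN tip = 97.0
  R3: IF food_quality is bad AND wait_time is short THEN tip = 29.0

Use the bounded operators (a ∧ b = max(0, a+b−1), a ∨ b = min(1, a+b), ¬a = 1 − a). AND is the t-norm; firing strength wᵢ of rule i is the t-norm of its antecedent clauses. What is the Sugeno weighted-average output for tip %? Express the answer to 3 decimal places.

R1 (z=77.0): ¬okay=1−0.44=0.56 → w = 0.56
R2 (z=97.0): acceptable=0.20, long=0.79; AND[max(0, a+b−1)] → w = 0.00
R3 (z=29.0): bad=0.73, short=0.66; AND[max(0, a+b−1)] → w = 0.39
Weighted average = (0.56·77.0 + 0.00·97.0 + 0.39·29.0) / (0.56 + 0.00 + 0.39)
  = 54.4300 / 0.9500 = 57.295

57.295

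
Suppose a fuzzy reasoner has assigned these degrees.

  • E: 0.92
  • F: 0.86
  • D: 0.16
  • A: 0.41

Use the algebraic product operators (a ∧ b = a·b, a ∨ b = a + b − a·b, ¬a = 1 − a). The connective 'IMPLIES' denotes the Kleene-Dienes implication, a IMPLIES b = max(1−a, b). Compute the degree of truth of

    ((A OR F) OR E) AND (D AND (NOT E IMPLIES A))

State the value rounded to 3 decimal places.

0.146

A OR F = a + b − a·b on (0.4100, 0.8600) = 0.9174
(A OR F) OR E = a + b − a·b on (0.9174, 0.9200) = 0.9934
NOT E = 1 − 0.9200 = 0.0800
NOT E IMPLIES A  [Kleene-Dienes: max(1−a, b)] with a=0.0800, b=0.4100 → 0.9200
D AND (NOT E IMPLIES A) = a·b on (0.1600, 0.9200) = 0.1472
((A OR F) OR E) AND (D AND (NOT E IMPLIES A)) = a·b on (0.9934, 0.1472) = 0.1462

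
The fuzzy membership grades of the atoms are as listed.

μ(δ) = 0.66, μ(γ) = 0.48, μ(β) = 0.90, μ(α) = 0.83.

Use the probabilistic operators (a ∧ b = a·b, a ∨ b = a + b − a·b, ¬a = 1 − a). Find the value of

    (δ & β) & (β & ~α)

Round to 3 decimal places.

0.091

δ & β = a·b on (0.6600, 0.9000) = 0.5940
~α = 1 − 0.8300 = 0.1700
β & ~α = a·b on (0.9000, 0.1700) = 0.1530
(δ & β) & (β & ~α) = a·b on (0.5940, 0.1530) = 0.0909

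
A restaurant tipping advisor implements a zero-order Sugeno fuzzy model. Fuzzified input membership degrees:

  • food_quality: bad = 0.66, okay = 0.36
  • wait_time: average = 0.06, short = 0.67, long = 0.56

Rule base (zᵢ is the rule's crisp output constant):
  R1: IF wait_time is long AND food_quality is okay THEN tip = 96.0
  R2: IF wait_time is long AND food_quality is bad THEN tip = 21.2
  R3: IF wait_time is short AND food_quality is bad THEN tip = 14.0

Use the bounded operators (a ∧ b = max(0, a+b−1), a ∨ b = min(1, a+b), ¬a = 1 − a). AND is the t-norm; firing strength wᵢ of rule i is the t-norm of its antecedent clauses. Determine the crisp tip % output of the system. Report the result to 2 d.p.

R1 (z=96.0): long=0.56, okay=0.36; AND[max(0, a+b−1)] → w = 0.00
R2 (z=21.2): long=0.56, bad=0.66; AND[max(0, a+b−1)] → w = 0.22
R3 (z=14.0): short=0.67, bad=0.66; AND[max(0, a+b−1)] → w = 0.33
Weighted average = (0.00·96.0 + 0.22·21.2 + 0.33·14.0) / (0.00 + 0.22 + 0.33)
  = 9.2840 / 0.5500 = 16.88

16.88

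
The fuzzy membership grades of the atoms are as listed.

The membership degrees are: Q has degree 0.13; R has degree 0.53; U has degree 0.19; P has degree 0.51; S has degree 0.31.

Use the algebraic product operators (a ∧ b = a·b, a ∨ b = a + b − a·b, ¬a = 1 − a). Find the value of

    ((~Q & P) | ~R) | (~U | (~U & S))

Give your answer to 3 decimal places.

0.958

~Q = 1 − 0.1300 = 0.8700
~Q & P = a·b on (0.8700, 0.5100) = 0.4437
~R = 1 − 0.5300 = 0.4700
(~Q & P) | ~R = a + b − a·b on (0.4437, 0.4700) = 0.7052
~U = 1 − 0.1900 = 0.8100
~U = 1 − 0.1900 = 0.8100
~U & S = a·b on (0.8100, 0.3100) = 0.2511
~U | (~U & S) = a + b − a·b on (0.8100, 0.2511) = 0.8577
((~Q & P) | ~R) | (~U | (~U & S)) = a + b − a·b on (0.7052, 0.8577) = 0.9580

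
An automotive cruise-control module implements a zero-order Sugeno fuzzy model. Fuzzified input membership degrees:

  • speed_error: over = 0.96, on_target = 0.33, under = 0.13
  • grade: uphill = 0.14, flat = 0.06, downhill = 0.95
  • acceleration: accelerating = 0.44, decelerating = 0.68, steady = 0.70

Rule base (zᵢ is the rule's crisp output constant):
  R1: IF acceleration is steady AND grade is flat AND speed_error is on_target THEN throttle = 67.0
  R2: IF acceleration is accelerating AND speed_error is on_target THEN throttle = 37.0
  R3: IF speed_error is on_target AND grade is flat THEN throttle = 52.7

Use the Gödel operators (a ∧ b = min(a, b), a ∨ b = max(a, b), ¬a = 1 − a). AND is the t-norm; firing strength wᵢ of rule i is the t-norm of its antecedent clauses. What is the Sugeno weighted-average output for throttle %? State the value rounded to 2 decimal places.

R1 (z=67.0): steady=0.70, flat=0.06, on_target=0.33; AND[min(a, b)] → w = 0.06
R2 (z=37.0): accelerating=0.44, on_target=0.33; AND[min(a, b)] → w = 0.33
R3 (z=52.7): on_target=0.33, flat=0.06; AND[min(a, b)] → w = 0.06
Weighted average = (0.06·67.0 + 0.33·37.0 + 0.06·52.7) / (0.06 + 0.33 + 0.06)
  = 19.3920 / 0.4500 = 43.09

43.09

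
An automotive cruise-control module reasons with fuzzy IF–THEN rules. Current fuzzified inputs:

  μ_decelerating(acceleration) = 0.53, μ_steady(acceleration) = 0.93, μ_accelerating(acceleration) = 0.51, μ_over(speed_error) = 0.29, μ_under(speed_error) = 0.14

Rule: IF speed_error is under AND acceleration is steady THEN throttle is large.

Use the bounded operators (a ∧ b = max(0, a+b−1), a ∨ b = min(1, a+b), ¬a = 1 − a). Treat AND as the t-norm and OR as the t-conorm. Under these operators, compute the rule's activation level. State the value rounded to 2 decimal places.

0.07

firing strength: under=0.14, steady=0.93; AND[max(0, a+b−1)] → w = 0.07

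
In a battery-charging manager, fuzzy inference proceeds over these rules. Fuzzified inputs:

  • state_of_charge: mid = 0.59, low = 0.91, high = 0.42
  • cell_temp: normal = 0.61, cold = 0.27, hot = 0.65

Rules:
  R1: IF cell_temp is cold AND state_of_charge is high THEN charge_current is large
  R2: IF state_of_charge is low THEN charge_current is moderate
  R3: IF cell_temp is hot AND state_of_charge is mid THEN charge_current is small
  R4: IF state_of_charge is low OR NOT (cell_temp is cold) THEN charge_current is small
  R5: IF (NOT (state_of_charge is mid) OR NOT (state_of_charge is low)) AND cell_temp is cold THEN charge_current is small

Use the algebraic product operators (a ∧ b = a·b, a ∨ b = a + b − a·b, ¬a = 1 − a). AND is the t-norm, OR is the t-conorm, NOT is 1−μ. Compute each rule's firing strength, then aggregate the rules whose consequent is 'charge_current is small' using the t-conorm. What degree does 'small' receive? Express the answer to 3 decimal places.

0.987

R1: cold=0.27, high=0.42; AND[a·b] → w = 0.1134
R2: low=0.91 → w = 0.9100
R3: hot=0.65, mid=0.59; AND[a·b] → w = 0.3835
R4: low=0.91, ¬cold=1−0.27=0.73; OR[a + b − a·b] → w = 0.9757
R5: (¬mid=1−0.59=0.41 OR ¬low=1−0.91=0.09) = 0.4631; AND[a·b] with cold=0.27 → w = 0.1250
Rules with consequent 'small': {R3, R4, R5} → strengths 0.3835, 0.9757, 0.1250
Aggregate via t-conorm [a + b − a·b]: 0.9869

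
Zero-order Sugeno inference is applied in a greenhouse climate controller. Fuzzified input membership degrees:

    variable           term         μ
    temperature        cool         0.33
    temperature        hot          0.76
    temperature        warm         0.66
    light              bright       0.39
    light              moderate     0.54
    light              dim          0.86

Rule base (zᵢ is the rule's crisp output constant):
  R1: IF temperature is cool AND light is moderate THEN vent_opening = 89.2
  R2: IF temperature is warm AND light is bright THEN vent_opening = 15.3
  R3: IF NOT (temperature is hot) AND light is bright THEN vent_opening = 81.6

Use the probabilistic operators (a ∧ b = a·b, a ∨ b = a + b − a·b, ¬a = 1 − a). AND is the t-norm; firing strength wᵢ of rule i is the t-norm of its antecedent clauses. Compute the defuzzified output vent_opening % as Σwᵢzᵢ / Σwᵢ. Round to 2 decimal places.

R1 (z=89.2): cool=0.33, moderate=0.54; AND[a·b] → w = 0.1782
R2 (z=15.3): warm=0.66, bright=0.39; AND[a·b] → w = 0.2574
R3 (z=81.6): ¬hot=1−0.76=0.24, bright=0.39; AND[a·b] → w = 0.0936
Weighted average = (0.1782·89.2 + 0.2574·15.3 + 0.0936·81.6) / (0.1782 + 0.2574 + 0.0936)
  = 27.4714 / 0.5292 = 51.91

51.91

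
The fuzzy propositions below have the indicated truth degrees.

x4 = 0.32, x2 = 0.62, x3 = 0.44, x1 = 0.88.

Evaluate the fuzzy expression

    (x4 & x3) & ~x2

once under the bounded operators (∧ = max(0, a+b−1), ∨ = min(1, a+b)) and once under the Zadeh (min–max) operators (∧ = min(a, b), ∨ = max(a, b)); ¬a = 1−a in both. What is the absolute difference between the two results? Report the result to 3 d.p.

Under bounded:
  x4 & x3 = max(0, a+b−1) on (0.32, 0.44) = 0.00
  ~x2 = 1 − 0.62 = 0.38
  (x4 & x3) & ~x2 = max(0, a+b−1) on (0.00, 0.38) = 0.00
  → value = 0.0000
Under Zadeh (min–max):
  x4 & x3 = min(a, b) on (0.32, 0.44) = 0.32
  ~x2 = 1 − 0.62 = 0.38
  (x4 & x3) & ~x2 = min(a, b) on (0.32, 0.38) = 0.32
  → value = 0.3200
|0.0000 − 0.3200| = 0.320

0.320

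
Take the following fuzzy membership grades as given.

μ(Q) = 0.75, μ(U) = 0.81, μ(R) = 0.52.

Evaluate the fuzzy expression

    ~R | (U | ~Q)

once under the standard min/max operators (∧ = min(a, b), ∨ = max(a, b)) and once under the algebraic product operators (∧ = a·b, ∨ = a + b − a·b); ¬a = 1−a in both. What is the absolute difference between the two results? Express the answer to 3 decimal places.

0.116

Under standard min/max:
  ~R = 1 − 0.52 = 0.48
  ~Q = 1 − 0.75 = 0.25
  U | ~Q = max(a, b) on (0.81, 0.25) = 0.81
  ~R | (U | ~Q) = max(a, b) on (0.48, 0.81) = 0.81
  → value = 0.8100
Under algebraic product:
  ~R = 1 − 0.5200 = 0.4800
  ~Q = 1 − 0.7500 = 0.2500
  U | ~Q = a + b − a·b on (0.8100, 0.2500) = 0.8575
  ~R | (U | ~Q) = a + b − a·b on (0.4800, 0.8575) = 0.9259
  → value = 0.9259
|0.8100 − 0.9259| = 0.116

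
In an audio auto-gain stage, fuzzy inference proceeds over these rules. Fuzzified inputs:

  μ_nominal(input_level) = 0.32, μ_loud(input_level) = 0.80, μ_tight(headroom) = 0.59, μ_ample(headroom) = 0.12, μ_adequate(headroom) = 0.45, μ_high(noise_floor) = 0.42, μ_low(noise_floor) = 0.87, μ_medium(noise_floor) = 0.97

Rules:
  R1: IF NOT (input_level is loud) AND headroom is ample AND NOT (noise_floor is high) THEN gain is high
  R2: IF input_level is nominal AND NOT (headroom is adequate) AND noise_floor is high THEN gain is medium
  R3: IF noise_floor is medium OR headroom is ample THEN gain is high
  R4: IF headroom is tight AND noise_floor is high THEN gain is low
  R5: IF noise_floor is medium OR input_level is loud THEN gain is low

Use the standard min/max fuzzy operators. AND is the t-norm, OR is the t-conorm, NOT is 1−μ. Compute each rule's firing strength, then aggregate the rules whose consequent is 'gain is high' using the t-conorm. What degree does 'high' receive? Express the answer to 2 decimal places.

0.97

R1: ¬loud=1−0.80=0.20, ample=0.12, ¬high=1−0.42=0.58; AND[min(a, b)] → w = 0.12
R2: nominal=0.32, ¬adequate=1−0.45=0.55, high=0.42; AND[min(a, b)] → w = 0.32
R3: medium=0.97, ample=0.12; OR[max(a, b)] → w = 0.97
R4: tight=0.59, high=0.42; AND[min(a, b)] → w = 0.42
R5: medium=0.97, loud=0.80; OR[max(a, b)] → w = 0.97
Rules with consequent 'high': {R1, R3} → strengths 0.12, 0.97
Aggregate via t-conorm [max(a, b)]: 0.97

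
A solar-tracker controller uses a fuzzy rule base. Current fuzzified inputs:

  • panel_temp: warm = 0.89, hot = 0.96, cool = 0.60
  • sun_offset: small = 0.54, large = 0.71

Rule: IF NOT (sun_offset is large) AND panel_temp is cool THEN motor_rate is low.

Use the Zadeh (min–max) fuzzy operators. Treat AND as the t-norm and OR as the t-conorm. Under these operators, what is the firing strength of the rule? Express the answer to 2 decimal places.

firing strength: ¬large=1−0.71=0.29, cool=0.60; AND[min(a, b)] → w = 0.29

0.29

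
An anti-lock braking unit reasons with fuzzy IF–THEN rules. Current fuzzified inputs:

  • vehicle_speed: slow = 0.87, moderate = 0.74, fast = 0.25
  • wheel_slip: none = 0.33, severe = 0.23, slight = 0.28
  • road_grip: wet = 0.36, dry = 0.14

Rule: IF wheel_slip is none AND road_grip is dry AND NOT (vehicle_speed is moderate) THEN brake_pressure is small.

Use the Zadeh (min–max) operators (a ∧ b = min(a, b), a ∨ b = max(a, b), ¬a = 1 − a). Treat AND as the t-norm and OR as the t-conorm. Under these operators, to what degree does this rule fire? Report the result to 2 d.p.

0.14

firing strength: none=0.33, dry=0.14, ¬moderate=1−0.74=0.26; AND[min(a, b)] → w = 0.14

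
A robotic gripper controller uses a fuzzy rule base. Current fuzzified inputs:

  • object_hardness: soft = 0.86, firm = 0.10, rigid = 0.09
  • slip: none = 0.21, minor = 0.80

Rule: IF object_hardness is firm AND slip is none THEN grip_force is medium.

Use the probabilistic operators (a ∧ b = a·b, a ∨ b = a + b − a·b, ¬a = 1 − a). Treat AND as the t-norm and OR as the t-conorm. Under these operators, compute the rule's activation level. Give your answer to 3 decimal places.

0.021

firing strength: firm=0.10, none=0.21; AND[a·b] → w = 0.0210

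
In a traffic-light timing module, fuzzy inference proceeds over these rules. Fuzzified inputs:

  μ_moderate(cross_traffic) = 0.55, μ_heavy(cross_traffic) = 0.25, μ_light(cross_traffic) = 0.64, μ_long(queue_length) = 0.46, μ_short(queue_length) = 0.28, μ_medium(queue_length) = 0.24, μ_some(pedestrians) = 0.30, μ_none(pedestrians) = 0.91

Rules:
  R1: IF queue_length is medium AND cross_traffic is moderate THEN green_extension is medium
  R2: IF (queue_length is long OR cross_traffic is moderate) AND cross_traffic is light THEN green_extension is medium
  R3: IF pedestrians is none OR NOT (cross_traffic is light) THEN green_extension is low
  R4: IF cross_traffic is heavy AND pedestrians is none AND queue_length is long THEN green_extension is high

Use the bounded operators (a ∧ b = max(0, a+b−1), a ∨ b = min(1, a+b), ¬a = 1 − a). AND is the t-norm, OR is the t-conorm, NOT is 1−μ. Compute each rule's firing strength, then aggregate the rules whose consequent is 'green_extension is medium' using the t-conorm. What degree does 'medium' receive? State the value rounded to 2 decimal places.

0.64

R1: medium=0.24, moderate=0.55; AND[max(0, a+b−1)] → w = 0.00
R2: (long=0.46 OR moderate=0.55) = 1.00; AND[max(0, a+b−1)] with light=0.64 → w = 0.64
R3: none=0.91, ¬light=1−0.64=0.36; OR[min(1, a+b)] → w = 1.00
R4: heavy=0.25, none=0.91, long=0.46; AND[max(0, a+b−1)] → w = 0.00
Rules with consequent 'medium': {R1, R2} → strengths 0.00, 0.64
Aggregate via t-conorm [min(1, a+b)]: 0.64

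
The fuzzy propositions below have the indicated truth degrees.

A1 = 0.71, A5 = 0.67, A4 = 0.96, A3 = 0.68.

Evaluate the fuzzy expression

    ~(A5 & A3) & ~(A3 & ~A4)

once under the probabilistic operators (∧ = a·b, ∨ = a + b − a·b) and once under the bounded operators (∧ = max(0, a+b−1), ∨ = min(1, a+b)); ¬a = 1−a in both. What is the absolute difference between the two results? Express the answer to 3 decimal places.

0.120

Under probabilistic:
  A5 & A3 = a·b on (0.6700, 0.6800) = 0.4556
  ~(A5 & A3) = 1 − 0.4556 = 0.5444
  ~A4 = 1 − 0.9600 = 0.0400
  A3 & ~A4 = a·b on (0.6800, 0.0400) = 0.0272
  ~(A3 & ~A4) = 1 − 0.0272 = 0.9728
  ~(A5 & A3) & ~(A3 & ~A4) = a·b on (0.5444, 0.9728) = 0.5296
  → value = 0.5296
Under bounded:
  A5 & A3 = max(0, a+b−1) on (0.67, 0.68) = 0.35
  ~(A5 & A3) = 1 − 0.35 = 0.65
  ~A4 = 1 − 0.96 = 0.04
  A3 & ~A4 = max(0, a+b−1) on (0.68, 0.04) = 0.00
  ~(A3 & ~A4) = 1 − 0.00 = 1.00
  ~(A5 & A3) & ~(A3 & ~A4) = max(0, a+b−1) on (0.65, 1.00) = 0.65
  → value = 0.6500
|0.5296 − 0.6500| = 0.120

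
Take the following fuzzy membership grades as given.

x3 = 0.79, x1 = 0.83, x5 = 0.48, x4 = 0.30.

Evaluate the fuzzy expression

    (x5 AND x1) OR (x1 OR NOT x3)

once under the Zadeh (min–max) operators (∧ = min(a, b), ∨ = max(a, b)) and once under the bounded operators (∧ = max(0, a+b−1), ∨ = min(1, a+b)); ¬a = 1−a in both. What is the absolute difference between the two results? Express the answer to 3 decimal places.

Under Zadeh (min–max):
  x5 AND x1 = min(a, b) on (0.48, 0.83) = 0.48
  NOT x3 = 1 − 0.79 = 0.21
  x1 OR NOT x3 = max(a, b) on (0.83, 0.21) = 0.83
  (x5 AND x1) OR (x1 OR NOT x3) = max(a, b) on (0.48, 0.83) = 0.83
  → value = 0.8300
Under bounded:
  x5 AND x1 = max(0, a+b−1) on (0.48, 0.83) = 0.31
  NOT x3 = 1 − 0.79 = 0.21
  x1 OR NOT x3 = min(1, a+b) on (0.83, 0.21) = 1.00
  (x5 AND x1) OR (x1 OR NOT x3) = min(1, a+b) on (0.31, 1.00) = 1.00
  → value = 1.0000
|0.8300 − 1.0000| = 0.170

0.170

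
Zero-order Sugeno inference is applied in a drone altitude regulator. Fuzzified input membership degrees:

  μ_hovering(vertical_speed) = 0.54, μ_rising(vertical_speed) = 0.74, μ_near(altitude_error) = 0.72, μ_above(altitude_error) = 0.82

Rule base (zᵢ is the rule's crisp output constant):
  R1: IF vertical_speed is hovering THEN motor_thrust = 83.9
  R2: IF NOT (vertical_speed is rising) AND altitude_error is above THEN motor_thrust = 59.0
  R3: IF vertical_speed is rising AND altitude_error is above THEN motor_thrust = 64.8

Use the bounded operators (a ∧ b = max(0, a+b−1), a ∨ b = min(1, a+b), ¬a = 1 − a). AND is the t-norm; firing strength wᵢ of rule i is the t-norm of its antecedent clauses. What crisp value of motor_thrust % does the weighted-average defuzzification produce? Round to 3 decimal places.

R1 (z=83.9): hovering=0.54 → w = 0.54
R2 (z=59.0): ¬rising=1−0.74=0.26, above=0.82; AND[max(0, a+b−1)] → w = 0.08
R3 (z=64.8): rising=0.74, above=0.82; AND[max(0, a+b−1)] → w = 0.56
Weighted average = (0.54·83.9 + 0.08·59.0 + 0.56·64.8) / (0.54 + 0.08 + 0.56)
  = 86.3140 / 1.1800 = 73.147

73.147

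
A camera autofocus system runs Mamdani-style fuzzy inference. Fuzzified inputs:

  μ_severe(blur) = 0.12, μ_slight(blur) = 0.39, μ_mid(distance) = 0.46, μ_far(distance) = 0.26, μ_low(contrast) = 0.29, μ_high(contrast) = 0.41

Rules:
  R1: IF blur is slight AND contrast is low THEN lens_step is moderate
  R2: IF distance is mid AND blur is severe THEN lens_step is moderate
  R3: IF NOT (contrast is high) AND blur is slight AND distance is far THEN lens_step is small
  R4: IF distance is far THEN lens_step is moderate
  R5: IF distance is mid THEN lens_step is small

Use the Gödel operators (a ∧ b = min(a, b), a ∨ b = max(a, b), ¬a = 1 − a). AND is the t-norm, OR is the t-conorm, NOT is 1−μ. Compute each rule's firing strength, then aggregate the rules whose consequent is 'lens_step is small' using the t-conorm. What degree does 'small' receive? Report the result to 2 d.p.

R1: slight=0.39, low=0.29; AND[min(a, b)] → w = 0.29
R2: mid=0.46, severe=0.12; AND[min(a, b)] → w = 0.12
R3: ¬high=1−0.41=0.59, slight=0.39, far=0.26; AND[min(a, b)] → w = 0.26
R4: far=0.26 → w = 0.26
R5: mid=0.46 → w = 0.46
Rules with consequent 'small': {R3, R5} → strengths 0.26, 0.46
Aggregate via t-conorm [max(a, b)]: 0.46

0.46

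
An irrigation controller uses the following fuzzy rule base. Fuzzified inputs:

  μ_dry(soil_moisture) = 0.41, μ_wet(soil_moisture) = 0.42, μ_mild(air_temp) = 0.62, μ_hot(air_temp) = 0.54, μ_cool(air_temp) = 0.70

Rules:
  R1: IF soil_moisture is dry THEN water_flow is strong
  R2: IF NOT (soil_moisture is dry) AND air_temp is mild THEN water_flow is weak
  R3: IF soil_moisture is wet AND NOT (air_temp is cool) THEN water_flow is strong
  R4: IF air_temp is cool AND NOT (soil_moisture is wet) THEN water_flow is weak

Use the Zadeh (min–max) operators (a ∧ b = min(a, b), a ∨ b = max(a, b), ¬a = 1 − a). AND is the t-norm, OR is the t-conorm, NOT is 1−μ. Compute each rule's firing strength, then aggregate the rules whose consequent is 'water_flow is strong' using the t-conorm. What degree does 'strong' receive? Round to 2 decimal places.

0.41

R1: dry=0.41 → w = 0.41
R2: ¬dry=1−0.41=0.59, mild=0.62; AND[min(a, b)] → w = 0.59
R3: wet=0.42, ¬cool=1−0.70=0.30; AND[min(a, b)] → w = 0.30
R4: cool=0.70, ¬wet=1−0.42=0.58; AND[min(a, b)] → w = 0.58
Rules with consequent 'strong': {R1, R3} → strengths 0.41, 0.30
Aggregate via t-conorm [max(a, b)]: 0.41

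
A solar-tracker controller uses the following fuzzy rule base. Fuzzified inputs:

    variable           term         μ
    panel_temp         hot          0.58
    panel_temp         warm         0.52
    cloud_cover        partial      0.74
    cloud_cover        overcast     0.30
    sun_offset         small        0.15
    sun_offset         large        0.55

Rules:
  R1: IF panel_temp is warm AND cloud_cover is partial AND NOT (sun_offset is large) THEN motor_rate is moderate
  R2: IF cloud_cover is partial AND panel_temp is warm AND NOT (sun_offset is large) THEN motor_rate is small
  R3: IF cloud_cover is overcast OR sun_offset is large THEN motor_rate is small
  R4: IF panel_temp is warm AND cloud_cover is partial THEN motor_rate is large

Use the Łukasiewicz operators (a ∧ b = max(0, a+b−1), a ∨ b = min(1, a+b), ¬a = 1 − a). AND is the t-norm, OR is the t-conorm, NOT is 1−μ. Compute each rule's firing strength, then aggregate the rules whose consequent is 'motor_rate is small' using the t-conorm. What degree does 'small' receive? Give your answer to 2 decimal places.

R1: warm=0.52, partial=0.74, ¬large=1−0.55=0.45; AND[max(0, a+b−1)] → w = 0.00
R2: partial=0.74, warm=0.52, ¬large=1−0.55=0.45; AND[max(0, a+b−1)] → w = 0.00
R3: overcast=0.30, large=0.55; OR[min(1, a+b)] → w = 0.85
R4: warm=0.52, partial=0.74; AND[max(0, a+b−1)] → w = 0.26
Rules with consequent 'small': {R2, R3} → strengths 0.00, 0.85
Aggregate via t-conorm [min(1, a+b)]: 0.85

0.85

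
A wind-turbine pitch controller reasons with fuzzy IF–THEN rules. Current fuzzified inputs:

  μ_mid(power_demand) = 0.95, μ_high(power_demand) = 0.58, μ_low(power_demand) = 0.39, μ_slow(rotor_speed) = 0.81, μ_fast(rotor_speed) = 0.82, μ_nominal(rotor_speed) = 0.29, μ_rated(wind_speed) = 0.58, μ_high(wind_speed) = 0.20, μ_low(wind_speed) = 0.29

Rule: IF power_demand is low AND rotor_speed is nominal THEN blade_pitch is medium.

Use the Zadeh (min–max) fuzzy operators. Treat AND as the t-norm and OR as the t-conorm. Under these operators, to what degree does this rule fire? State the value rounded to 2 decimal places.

0.29

firing strength: low=0.39, nominal=0.29; AND[min(a, b)] → w = 0.29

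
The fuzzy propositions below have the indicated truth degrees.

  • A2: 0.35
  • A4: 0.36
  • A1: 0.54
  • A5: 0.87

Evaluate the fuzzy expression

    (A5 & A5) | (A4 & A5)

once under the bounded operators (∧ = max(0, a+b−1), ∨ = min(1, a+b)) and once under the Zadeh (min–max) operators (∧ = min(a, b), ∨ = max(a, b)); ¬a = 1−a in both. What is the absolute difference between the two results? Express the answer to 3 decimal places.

Under bounded:
  A5 & A5 = max(0, a+b−1) on (0.87, 0.87) = 0.74
  A4 & A5 = max(0, a+b−1) on (0.36, 0.87) = 0.23
  (A5 & A5) | (A4 & A5) = min(1, a+b) on (0.74, 0.23) = 0.97
  → value = 0.9700
Under Zadeh (min–max):
  A5 & A5 = min(a, b) on (0.87, 0.87) = 0.87
  A4 & A5 = min(a, b) on (0.36, 0.87) = 0.36
  (A5 & A5) | (A4 & A5) = max(a, b) on (0.87, 0.36) = 0.87
  → value = 0.8700
|0.9700 − 0.8700| = 0.100

0.100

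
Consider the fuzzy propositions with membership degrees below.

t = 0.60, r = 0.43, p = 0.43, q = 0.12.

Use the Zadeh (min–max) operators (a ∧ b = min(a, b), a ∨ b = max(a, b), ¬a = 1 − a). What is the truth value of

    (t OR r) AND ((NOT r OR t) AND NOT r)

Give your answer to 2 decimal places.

t OR r = max(a, b) on (0.60, 0.43) = 0.60
NOT r = 1 − 0.43 = 0.57
NOT r OR t = max(a, b) on (0.57, 0.60) = 0.60
NOT r = 1 − 0.43 = 0.57
(NOT r OR t) AND NOT r = min(a, b) on (0.60, 0.57) = 0.57
(t OR r) AND ((NOT r OR t) AND NOT r) = min(a, b) on (0.60, 0.57) = 0.57

0.57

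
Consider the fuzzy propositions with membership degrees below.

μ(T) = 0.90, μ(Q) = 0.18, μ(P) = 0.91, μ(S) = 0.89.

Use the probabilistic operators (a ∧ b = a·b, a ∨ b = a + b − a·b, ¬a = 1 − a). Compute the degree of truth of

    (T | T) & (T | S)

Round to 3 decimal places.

0.979

T | T = a + b − a·b on (0.9000, 0.9000) = 0.9900
T | S = a + b − a·b on (0.9000, 0.8900) = 0.9890
(T | T) & (T | S) = a·b on (0.9900, 0.9890) = 0.9791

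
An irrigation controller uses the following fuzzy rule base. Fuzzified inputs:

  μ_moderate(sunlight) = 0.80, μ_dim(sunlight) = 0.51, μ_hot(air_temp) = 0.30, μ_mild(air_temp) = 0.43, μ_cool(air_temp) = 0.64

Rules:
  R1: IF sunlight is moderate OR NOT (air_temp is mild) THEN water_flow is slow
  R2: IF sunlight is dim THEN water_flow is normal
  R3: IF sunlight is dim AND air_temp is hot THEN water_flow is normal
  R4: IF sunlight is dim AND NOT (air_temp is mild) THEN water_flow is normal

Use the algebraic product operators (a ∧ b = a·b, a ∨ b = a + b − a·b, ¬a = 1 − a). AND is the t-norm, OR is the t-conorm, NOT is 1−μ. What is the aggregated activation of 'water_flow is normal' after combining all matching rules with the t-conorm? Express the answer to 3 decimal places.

R1: moderate=0.80, ¬mild=1−0.43=0.57; OR[a + b − a·b] → w = 0.9140
R2: dim=0.51 → w = 0.5100
R3: dim=0.51, hot=0.30; AND[a·b] → w = 0.1530
R4: dim=0.51, ¬mild=1−0.43=0.57; AND[a·b] → w = 0.2907
Rules with consequent 'normal': {R2, R3, R4} → strengths 0.5100, 0.1530, 0.2907
Aggregate via t-conorm [a + b − a·b]: 0.7056

0.706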